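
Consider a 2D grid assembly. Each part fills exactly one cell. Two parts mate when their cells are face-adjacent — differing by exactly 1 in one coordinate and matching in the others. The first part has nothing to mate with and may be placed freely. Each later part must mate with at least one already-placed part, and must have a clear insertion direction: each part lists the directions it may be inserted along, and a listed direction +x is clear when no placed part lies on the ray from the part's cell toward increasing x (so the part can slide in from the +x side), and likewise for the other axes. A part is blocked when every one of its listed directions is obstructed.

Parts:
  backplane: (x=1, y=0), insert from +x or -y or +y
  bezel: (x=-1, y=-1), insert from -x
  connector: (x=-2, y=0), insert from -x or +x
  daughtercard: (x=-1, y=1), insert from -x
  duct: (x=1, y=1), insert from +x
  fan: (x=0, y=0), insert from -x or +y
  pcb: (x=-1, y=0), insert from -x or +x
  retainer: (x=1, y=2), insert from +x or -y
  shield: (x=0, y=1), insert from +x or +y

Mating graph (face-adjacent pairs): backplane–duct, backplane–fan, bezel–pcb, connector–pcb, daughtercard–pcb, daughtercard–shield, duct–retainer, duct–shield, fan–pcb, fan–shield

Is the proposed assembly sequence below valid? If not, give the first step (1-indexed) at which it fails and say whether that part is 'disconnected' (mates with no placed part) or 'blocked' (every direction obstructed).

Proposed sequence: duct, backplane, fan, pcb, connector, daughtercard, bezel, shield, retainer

1. duct@(1, 1) [+x clear] — {duct}
2. backplane@(1, 0) [+x clear] — {backplane, duct}
3. fan@(0, 0) [-x clear] — {backplane, duct, fan}
4. pcb@(-1, 0) [-x clear] — {backplane, duct, fan, pcb}
5. connector@(-2, 0) [-x clear] — {backplane, connector, duct, fan, pcb}
6. daughtercard@(-1, 1) [-x clear] — {backplane, connector, daughtercard, duct, fan, pcb}
7. bezel@(-1, -1) [-x clear] — {backplane, bezel, connector, daughtercard, duct, fan, pcb}
8. shield@(0, 1) [+y clear] — {backplane, bezel, connector, daughtercard, duct, fan, pcb, shield}
9. retainer@(1, 2) [+x clear] — {backplane, bezel, connector, daughtercard, duct, fan, pcb, retainer, shield}

Valid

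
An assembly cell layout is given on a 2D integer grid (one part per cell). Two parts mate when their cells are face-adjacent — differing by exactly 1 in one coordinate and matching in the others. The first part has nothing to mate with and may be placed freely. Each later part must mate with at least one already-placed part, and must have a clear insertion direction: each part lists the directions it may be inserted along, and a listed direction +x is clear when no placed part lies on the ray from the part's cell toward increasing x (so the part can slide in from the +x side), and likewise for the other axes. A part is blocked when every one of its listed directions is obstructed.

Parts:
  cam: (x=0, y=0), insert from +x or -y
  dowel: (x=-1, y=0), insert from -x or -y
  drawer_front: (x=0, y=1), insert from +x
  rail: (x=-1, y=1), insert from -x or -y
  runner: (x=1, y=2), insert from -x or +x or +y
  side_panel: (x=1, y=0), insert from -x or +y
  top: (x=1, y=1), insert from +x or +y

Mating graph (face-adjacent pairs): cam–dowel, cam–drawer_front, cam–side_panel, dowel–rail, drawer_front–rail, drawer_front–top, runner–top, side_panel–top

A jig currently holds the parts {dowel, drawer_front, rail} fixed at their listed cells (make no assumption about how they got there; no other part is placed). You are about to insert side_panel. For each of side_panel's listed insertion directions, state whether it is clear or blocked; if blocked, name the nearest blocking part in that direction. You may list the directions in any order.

-x: nearest on ray is dowel@(-1, 0) ⇒ blocked
+y: ray from side_panel(1, 0) has no placed part ⇒ clear

+y: clear; -x: blocked by dowel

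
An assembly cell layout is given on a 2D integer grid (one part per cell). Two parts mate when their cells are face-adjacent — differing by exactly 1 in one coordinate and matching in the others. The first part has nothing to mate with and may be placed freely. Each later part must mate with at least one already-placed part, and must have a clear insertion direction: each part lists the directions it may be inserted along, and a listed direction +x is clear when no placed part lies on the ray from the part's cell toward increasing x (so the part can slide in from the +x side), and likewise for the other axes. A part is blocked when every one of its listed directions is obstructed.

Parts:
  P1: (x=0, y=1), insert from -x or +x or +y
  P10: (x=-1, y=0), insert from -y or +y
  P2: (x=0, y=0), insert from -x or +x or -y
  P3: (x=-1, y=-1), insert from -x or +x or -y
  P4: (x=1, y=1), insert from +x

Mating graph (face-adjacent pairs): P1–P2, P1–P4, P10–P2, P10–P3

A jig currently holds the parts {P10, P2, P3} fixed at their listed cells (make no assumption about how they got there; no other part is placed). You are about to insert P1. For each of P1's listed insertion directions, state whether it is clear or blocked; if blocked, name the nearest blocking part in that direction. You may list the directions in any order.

-x: ray from P1(0, 1) has no placed part ⇒ clear
+x: ray from P1(0, 1) has no placed part ⇒ clear
+y: ray from P1(0, 1) has no placed part ⇒ clear

+x: clear; +y: clear; -x: clear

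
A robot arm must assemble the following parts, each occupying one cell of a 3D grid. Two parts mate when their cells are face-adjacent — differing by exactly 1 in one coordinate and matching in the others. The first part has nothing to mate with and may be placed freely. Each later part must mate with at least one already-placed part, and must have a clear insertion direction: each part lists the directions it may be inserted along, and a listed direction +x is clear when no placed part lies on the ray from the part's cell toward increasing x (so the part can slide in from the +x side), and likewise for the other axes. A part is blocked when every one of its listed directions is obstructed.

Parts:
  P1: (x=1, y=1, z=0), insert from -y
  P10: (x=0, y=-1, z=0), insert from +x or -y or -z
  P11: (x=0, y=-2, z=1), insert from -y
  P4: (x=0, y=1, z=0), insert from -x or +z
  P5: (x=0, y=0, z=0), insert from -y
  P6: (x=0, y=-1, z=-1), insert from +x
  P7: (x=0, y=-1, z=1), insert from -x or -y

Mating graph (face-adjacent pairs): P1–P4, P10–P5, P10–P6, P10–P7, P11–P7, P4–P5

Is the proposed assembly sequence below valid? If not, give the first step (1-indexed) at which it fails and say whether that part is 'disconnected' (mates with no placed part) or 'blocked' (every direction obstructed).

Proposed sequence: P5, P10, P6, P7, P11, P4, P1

1. P5@(0, 0, 0) [-y clear] — {P5}
2. P10@(0, -1, 0) [+x clear] — {P10, P5}
3. P6@(0, -1, -1) [+x clear] — {P10, P5, P6}
4. P7@(0, -1, 1) [-x clear] — {P10, P5, P6, P7}
5. P11@(0, -2, 1) [-y clear] — {P10, P11, P5, P6, P7}
6. P4@(0, 1, 0) [-x clear] — {P10, P11, P4, P5, P6, P7}
7. P1@(1, 1, 0) [-y clear] — {P1, P10, P11, P4, P5, P6, P7}

Valid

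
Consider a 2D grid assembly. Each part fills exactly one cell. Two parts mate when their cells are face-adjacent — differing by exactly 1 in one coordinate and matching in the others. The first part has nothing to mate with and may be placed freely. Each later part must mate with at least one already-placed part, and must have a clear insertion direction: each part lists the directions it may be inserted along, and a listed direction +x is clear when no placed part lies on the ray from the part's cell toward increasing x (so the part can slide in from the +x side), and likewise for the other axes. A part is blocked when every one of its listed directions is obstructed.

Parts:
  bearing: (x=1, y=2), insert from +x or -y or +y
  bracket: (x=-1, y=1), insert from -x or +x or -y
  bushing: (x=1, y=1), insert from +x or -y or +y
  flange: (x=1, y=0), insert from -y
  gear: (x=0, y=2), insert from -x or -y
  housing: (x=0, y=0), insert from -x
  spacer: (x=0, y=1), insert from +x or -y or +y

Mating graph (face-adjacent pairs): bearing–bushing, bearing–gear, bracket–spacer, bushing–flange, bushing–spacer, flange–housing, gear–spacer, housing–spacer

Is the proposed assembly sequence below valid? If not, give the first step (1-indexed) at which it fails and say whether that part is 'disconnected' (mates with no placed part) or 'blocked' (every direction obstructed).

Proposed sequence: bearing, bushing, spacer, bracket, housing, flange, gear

1. bearing@(1, 2) [+x clear] — {bearing}
2. bushing@(1, 1) [+x clear] — {bearing, bushing}
3. spacer@(0, 1) [-y clear] — {bearing, bushing, spacer}
4. bracket@(-1, 1) [-x clear] — {bearing, bracket, bushing, spacer}
5. housing@(0, 0) [-x clear] — {bearing, bracket, bushing, housing, spacer}
6. flange@(1, 0) [-y clear] — {bearing, bracket, bushing, flange, housing, spacer}
7. gear@(0, 2) [-x clear] — {bearing, bracket, bushing, flange, gear, housing, spacer}

Valid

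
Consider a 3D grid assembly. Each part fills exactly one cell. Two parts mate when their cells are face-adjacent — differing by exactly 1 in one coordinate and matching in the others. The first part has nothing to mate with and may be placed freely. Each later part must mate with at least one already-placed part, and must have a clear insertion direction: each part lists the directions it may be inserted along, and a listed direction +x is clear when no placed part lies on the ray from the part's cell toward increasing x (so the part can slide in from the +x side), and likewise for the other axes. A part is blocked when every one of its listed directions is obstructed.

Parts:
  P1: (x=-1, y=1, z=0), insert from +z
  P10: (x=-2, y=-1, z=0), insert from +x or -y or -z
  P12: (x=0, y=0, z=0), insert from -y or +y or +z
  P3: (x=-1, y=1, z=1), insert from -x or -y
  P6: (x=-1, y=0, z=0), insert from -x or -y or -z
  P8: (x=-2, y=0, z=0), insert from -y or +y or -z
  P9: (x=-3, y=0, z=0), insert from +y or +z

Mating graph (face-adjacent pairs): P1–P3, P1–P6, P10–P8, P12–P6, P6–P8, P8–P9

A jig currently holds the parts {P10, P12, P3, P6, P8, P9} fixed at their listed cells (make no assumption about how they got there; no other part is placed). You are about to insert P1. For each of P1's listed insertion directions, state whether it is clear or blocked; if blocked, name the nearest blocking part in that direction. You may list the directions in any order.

+z: nearest on ray is P3@(-1, 1, 1) ⇒ blocked

+z: blocked by P3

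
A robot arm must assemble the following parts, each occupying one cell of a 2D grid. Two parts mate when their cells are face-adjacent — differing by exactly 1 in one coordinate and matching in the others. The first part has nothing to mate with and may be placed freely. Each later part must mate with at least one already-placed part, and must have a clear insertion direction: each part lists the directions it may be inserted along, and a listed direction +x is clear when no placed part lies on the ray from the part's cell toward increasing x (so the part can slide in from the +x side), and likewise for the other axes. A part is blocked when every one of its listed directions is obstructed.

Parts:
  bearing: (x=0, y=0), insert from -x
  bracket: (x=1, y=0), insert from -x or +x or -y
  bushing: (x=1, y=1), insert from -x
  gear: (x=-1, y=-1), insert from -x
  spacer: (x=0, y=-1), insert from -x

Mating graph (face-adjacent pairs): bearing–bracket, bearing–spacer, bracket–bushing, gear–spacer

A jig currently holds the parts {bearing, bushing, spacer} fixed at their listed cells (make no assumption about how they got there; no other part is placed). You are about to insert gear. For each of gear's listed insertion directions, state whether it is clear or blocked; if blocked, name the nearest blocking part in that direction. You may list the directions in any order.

-x: ray from gear(-1, -1) has no placed part ⇒ clear

-x: clear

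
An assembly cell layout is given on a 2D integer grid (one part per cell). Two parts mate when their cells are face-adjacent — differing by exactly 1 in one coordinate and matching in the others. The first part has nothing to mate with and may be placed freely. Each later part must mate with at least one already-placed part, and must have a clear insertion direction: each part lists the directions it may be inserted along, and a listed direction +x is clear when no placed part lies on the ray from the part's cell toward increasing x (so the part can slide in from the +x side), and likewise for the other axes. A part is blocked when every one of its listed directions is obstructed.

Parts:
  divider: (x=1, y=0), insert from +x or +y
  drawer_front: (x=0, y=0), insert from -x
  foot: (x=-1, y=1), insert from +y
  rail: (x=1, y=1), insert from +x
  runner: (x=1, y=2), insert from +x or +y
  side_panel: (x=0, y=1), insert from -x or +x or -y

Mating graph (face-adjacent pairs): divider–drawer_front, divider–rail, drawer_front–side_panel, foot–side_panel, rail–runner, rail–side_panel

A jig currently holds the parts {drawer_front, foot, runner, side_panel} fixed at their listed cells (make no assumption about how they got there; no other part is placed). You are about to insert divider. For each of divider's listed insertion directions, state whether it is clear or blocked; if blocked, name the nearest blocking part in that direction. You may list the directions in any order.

+x: clear; +y: blocked by runner

+x: ray from divider(1, 0) has no placed part ⇒ clear
+y: nearest on ray is runner@(1, 2) ⇒ blocked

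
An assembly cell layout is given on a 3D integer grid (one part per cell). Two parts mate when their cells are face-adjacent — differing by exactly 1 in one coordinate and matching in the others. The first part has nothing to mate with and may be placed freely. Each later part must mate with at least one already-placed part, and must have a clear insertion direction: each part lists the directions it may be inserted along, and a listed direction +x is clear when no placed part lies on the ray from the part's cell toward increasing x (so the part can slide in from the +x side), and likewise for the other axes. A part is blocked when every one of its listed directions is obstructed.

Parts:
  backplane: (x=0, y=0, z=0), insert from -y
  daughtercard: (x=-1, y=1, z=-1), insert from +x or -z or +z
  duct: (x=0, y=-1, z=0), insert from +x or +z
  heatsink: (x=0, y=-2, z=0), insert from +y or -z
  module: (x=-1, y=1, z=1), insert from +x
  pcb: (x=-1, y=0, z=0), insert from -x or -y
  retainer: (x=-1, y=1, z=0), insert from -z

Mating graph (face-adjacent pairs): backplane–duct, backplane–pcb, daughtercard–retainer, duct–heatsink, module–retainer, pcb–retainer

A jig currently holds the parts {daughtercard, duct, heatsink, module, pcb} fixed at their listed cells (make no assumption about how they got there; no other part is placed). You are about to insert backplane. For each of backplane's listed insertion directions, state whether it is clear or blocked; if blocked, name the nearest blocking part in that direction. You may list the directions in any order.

-y: blocked by duct

-y: nearest on ray is duct@(0, -1, 0) ⇒ blocked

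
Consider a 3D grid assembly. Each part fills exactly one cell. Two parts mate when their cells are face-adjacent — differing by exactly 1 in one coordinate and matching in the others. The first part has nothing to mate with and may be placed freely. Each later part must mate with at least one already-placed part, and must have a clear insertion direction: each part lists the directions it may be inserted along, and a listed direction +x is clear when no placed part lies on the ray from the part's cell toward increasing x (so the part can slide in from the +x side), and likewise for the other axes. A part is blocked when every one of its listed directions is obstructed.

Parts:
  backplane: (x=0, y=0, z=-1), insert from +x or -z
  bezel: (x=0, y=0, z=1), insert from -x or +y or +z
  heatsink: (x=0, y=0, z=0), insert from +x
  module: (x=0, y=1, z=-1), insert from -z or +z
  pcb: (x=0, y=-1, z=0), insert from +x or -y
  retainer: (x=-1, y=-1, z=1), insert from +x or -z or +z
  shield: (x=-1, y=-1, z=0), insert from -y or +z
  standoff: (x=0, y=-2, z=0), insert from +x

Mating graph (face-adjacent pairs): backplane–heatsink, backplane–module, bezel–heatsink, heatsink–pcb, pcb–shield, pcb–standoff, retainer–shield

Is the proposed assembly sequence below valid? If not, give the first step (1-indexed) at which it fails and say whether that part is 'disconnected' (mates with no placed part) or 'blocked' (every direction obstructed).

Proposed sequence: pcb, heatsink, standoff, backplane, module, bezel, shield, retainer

Valid

1. pcb@(0, -1, 0) [+x clear] — {pcb}
2. heatsink@(0, 0, 0) [+x clear] — {heatsink, pcb}
3. standoff@(0, -2, 0) [+x clear] — {heatsink, pcb, standoff}
4. backplane@(0, 0, -1) [+x clear] — {backplane, heatsink, pcb, standoff}
5. module@(0, 1, -1) [-z clear] — {backplane, heatsink, module, pcb, standoff}
6. bezel@(0, 0, 1) [-x clear] — {backplane, bezel, heatsink, module, pcb, standoff}
7. shield@(-1, -1, 0) [-y clear] — {backplane, bezel, heatsink, module, pcb, shield, standoff}
8. retainer@(-1, -1, 1) [+x clear] — {backplane, bezel, heatsink, module, pcb, retainer, shield, standoff}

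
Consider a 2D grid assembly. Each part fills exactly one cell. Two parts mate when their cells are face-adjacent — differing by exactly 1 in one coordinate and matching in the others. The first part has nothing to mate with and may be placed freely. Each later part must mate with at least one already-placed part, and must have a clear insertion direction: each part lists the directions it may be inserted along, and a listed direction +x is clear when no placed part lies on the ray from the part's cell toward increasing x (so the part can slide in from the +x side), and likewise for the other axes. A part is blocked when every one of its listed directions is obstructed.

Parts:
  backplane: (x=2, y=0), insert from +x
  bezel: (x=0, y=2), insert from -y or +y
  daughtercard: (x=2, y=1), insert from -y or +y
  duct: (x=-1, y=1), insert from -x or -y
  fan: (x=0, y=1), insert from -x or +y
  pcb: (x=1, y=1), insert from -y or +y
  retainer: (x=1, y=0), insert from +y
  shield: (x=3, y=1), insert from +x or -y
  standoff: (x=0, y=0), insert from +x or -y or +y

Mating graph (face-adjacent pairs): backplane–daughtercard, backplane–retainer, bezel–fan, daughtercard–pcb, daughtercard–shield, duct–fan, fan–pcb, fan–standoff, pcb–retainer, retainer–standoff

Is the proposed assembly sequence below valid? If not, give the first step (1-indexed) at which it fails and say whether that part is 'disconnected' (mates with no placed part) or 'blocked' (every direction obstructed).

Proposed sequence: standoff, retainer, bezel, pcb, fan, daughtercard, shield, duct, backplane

Invalid at step 3 (disconnected)

1. standoff@(0, 0) [+x clear] — {standoff}
2. retainer@(1, 0) [+y clear] — {retainer, standoff}
3. bezel@(0, 2) — no placed neighbour ⇒ disconnected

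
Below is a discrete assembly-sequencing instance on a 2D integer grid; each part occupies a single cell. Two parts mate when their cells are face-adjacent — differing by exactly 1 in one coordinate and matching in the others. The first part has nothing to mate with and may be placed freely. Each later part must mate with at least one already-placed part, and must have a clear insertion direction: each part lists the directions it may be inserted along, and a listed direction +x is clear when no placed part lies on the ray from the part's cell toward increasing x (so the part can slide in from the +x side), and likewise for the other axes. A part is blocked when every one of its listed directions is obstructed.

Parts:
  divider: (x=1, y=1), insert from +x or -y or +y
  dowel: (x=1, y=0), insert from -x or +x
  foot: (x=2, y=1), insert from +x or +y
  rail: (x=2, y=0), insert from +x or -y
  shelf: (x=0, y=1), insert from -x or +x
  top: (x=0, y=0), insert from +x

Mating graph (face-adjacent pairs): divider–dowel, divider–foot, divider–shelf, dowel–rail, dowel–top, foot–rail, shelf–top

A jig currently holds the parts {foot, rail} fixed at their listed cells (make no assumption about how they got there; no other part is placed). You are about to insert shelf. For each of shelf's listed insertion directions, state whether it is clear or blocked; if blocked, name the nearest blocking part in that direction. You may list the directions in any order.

+x: blocked by foot; -x: clear

-x: ray from shelf(0, 1) has no placed part ⇒ clear
+x: nearest on ray is foot@(2, 1) ⇒ blocked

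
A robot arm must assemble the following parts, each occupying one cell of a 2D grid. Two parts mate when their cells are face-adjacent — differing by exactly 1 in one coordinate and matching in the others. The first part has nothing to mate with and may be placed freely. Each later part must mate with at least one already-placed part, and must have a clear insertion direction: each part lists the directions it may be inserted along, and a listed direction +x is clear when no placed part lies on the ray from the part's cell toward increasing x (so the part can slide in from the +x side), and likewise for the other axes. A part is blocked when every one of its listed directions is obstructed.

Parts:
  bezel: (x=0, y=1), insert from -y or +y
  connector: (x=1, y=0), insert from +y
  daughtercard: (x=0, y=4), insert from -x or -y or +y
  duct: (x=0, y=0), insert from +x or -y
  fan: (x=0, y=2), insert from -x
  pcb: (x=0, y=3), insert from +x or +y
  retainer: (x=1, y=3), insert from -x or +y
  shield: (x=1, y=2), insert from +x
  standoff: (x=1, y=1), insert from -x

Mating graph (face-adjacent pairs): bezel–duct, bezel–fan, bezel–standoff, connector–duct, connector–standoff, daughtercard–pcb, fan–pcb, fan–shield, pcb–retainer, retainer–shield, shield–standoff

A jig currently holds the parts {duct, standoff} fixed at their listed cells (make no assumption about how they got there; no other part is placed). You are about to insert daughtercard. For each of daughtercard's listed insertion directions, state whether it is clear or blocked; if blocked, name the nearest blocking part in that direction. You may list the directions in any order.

+y: clear; -x: clear; -y: blocked by duct

-x: ray from daughtercard(0, 4) has no placed part ⇒ clear
-y: nearest on ray is duct@(0, 0) ⇒ blocked
+y: ray from daughtercard(0, 4) has no placed part ⇒ clear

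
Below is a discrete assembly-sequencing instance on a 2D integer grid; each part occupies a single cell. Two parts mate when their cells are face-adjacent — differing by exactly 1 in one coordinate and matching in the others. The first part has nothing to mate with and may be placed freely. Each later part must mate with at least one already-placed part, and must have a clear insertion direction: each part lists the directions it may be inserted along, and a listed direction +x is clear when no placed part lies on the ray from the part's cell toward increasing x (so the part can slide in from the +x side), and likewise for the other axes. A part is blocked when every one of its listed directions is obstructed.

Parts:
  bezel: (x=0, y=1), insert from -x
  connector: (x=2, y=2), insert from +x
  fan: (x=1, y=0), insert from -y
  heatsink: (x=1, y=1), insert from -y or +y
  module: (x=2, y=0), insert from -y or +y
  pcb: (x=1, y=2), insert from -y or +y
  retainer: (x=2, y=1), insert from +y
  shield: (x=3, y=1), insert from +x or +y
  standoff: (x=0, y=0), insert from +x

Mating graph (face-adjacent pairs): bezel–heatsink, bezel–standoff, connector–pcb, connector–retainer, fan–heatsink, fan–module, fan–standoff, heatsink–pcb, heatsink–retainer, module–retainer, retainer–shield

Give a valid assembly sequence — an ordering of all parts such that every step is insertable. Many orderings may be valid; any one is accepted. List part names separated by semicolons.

1. standoff@(0, 0) [+x clear] — {standoff}
2. bezel@(0, 1) [-x clear] — {bezel, standoff}
3. heatsink@(1, 1) [-y clear] — {bezel, heatsink, standoff}
4. pcb@(1, 2) [+y clear] — {bezel, heatsink, pcb, standoff}
5. retainer@(2, 1) [+y clear] — {bezel, heatsink, pcb, retainer, standoff}
6. connector@(2, 2) [+x clear] — {bezel, connector, heatsink, pcb, retainer, standoff}
7. shield@(3, 1) [+x clear] — {bezel, connector, heatsink, pcb, retainer, shield, standoff}
8. module@(2, 0) [-y clear] — {bezel, connector, heatsink, module, pcb, retainer, shield, standoff}
9. fan@(1, 0) [-y clear] — {bezel, connector, fan, heatsink, module, pcb, retainer, shield, standoff}

standoff; bezel; heatsink; pcb; retainer; connector; shield; module; fan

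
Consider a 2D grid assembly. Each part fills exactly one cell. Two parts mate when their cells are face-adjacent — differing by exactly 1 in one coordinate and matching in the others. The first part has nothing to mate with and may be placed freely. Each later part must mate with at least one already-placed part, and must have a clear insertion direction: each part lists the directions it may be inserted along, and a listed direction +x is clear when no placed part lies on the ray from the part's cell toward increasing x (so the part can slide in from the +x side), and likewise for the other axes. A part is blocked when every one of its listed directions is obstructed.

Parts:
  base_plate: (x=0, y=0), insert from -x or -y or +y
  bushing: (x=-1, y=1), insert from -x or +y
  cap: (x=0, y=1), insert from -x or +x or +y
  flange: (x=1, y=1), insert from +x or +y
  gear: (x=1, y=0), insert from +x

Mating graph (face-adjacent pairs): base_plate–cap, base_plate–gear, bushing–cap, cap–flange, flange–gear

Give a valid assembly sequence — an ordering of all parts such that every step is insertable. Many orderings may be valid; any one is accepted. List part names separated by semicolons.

1. bushing@(-1, 1) [-x clear] — {bushing}
2. cap@(0, 1) [+x clear] — {bushing, cap}
3. base_plate@(0, 0) [-x clear] — {base_plate, bushing, cap}
4. flange@(1, 1) [+x clear] — {base_plate, bushing, cap, flange}
5. gear@(1, 0) [+x clear] — {base_plate, bushing, cap, flange, gear}

bushing; cap; base_plate; flange; gear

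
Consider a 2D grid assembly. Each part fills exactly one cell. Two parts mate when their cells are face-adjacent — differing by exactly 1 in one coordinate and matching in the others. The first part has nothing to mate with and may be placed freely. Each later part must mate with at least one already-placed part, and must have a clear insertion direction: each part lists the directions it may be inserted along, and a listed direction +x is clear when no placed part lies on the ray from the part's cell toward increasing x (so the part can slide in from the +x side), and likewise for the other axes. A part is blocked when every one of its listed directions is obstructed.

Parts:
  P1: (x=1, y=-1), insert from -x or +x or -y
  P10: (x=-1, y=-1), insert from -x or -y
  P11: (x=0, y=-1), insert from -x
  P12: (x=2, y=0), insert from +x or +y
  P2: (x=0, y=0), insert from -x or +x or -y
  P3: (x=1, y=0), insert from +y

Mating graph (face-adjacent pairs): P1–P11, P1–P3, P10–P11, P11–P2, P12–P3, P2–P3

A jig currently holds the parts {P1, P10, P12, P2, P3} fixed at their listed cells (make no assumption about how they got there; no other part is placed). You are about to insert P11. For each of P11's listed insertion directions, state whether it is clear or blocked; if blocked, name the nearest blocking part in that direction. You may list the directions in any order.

-x: blocked by P10

-x: nearest on ray is P10@(-1, -1) ⇒ blocked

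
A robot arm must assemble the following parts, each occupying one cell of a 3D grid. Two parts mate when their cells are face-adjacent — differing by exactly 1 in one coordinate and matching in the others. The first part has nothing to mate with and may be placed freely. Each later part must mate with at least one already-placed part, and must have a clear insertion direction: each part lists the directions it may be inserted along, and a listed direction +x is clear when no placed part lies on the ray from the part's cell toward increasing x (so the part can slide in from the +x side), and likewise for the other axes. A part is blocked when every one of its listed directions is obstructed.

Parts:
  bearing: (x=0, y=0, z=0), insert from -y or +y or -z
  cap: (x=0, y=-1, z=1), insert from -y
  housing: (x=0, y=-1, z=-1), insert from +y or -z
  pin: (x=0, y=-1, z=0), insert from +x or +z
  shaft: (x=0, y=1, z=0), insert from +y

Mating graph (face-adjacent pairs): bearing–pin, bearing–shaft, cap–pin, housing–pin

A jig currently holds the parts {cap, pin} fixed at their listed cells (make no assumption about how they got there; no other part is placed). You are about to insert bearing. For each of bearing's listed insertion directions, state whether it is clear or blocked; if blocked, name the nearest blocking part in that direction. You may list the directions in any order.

+y: clear; -y: blocked by pin; -z: clear

-y: nearest on ray is pin@(0, -1, 0) ⇒ blocked
+y: ray from bearing(0, 0, 0) has no placed part ⇒ clear
-z: ray from bearing(0, 0, 0) has no placed part ⇒ clear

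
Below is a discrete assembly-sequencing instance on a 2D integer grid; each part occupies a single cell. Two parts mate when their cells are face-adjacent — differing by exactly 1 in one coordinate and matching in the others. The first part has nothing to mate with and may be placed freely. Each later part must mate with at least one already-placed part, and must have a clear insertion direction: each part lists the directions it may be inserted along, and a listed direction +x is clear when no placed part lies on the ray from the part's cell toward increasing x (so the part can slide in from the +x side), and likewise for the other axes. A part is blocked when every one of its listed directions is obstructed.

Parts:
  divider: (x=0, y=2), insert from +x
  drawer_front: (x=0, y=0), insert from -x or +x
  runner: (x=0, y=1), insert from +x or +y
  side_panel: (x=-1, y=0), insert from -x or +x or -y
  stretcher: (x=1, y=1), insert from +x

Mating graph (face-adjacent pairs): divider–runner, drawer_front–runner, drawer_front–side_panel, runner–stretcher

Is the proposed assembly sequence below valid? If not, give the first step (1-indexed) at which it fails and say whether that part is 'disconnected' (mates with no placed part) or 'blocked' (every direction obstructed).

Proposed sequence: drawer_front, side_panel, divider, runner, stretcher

1. drawer_front@(0, 0) [-x clear] — {drawer_front}
2. side_panel@(-1, 0) [-x clear] — {drawer_front, side_panel}
3. divider@(0, 2) — no placed neighbour ⇒ disconnected

Invalid at step 3 (disconnected)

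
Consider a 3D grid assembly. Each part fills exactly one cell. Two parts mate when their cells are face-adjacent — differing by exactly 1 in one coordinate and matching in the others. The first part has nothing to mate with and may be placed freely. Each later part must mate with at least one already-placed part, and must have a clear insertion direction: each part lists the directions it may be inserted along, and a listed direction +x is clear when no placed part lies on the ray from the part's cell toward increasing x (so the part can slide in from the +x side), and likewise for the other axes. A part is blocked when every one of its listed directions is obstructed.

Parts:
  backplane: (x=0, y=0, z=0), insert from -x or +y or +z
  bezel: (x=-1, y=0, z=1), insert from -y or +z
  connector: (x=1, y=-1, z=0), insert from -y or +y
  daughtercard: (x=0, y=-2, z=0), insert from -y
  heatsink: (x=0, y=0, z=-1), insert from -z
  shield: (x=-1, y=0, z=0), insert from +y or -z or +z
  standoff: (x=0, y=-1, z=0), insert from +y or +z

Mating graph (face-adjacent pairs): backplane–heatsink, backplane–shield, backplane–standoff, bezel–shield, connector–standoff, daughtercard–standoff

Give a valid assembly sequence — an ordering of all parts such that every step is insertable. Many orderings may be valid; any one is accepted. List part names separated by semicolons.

connector; standoff; backplane; shield; daughtercard; heatsink; bezel

1. connector@(1, -1, 0) [-y clear] — {connector}
2. standoff@(0, -1, 0) [+y clear] — {connector, standoff}
3. backplane@(0, 0, 0) [-x clear] — {backplane, connector, standoff}
4. shield@(-1, 0, 0) [+y clear] — {backplane, connector, shield, standoff}
5. daughtercard@(0, -2, 0) [-y clear] — {backplane, connector, daughtercard, shield, standoff}
6. heatsink@(0, 0, -1) [-z clear] — {backplane, connector, daughtercard, heatsink, shield, standoff}
7. bezel@(-1, 0, 1) [-y clear] — {backplane, bezel, connector, daughtercard, heatsink, shield, standoff}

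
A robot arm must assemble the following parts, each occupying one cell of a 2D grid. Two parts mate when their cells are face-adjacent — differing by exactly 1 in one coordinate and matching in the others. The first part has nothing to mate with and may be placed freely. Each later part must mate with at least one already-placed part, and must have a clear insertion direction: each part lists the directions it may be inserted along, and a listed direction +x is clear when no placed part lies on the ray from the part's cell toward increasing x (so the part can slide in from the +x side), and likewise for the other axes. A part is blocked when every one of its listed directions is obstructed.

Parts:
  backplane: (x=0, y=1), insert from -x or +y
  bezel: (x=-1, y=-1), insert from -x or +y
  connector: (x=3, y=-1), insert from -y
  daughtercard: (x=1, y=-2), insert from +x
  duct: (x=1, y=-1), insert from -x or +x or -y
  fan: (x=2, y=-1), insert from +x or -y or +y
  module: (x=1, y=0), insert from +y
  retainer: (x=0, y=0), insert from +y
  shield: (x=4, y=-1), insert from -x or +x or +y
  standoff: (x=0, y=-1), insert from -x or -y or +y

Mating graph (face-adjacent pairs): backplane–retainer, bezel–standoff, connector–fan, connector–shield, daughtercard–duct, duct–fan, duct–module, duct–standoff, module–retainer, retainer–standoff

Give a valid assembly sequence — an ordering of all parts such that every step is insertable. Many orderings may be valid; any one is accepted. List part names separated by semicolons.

1. standoff@(0, -1) [-x clear] — {standoff}
2. retainer@(0, 0) [+y clear] — {retainer, standoff}
3. module@(1, 0) [+y clear] — {module, retainer, standoff}
4. bezel@(-1, -1) [-x clear] — {bezel, module, retainer, standoff}
5. backplane@(0, 1) [-x clear] — {backplane, bezel, module, retainer, standoff}
6. duct@(1, -1) [+x clear] — {backplane, bezel, duct, module, retainer, standoff}
7. fan@(2, -1) [+x clear] — {backplane, bezel, duct, fan, module, retainer, standoff}
8. connector@(3, -1) [-y clear] — {backplane, bezel, connector, duct, fan, module, retainer, standoff}
9. shield@(4, -1) [+x clear] — {backplane, bezel, connector, duct, fan, module, retainer, shield, standoff}
10. daughtercard@(1, -2) [+x clear] — {backplane, bezel, connector, daughtercard, duct, fan, module, retainer, shield, standoff}

standoff; retainer; module; bezel; backplane; duct; fan; connector; shield; daughtercard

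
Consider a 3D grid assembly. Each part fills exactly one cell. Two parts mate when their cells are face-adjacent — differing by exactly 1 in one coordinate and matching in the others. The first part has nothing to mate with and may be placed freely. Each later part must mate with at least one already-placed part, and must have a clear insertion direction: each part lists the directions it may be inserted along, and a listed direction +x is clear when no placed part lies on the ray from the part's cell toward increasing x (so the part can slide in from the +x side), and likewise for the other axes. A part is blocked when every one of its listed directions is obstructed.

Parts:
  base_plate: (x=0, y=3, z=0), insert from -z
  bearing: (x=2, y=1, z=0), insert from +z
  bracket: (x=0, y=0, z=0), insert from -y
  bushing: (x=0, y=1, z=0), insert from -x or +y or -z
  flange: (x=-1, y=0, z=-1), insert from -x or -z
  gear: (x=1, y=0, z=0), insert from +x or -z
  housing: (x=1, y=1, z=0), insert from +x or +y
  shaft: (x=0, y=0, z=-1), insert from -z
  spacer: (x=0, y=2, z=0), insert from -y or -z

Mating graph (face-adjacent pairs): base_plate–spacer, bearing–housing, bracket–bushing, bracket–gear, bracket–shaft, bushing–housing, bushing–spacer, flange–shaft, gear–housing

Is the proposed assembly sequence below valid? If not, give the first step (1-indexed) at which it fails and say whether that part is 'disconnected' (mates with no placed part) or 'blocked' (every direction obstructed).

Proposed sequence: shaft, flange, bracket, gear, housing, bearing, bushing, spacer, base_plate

1. shaft@(0, 0, -1) [-z clear] — {shaft}
2. flange@(-1, 0, -1) [-x clear] — {flange, shaft}
3. bracket@(0, 0, 0) [-y clear] — {bracket, flange, shaft}
4. gear@(1, 0, 0) [+x clear] — {bracket, flange, gear, shaft}
5. housing@(1, 1, 0) [+x clear] — {bracket, flange, gear, housing, shaft}
6. bearing@(2, 1, 0) [+z clear] — {bearing, bracket, flange, gear, housing, shaft}
7. bushing@(0, 1, 0) [-x clear] — {bearing, bracket, bushing, flange, gear, housing, shaft}
8. spacer@(0, 2, 0) [-z clear] — {bearing, bracket, bushing, flange, gear, housing, shaft, spacer}
9. base_plate@(0, 3, 0) [-z clear] — {base_plate, bearing, bracket, bushing, flange, gear, housing, shaft, spacer}

Valid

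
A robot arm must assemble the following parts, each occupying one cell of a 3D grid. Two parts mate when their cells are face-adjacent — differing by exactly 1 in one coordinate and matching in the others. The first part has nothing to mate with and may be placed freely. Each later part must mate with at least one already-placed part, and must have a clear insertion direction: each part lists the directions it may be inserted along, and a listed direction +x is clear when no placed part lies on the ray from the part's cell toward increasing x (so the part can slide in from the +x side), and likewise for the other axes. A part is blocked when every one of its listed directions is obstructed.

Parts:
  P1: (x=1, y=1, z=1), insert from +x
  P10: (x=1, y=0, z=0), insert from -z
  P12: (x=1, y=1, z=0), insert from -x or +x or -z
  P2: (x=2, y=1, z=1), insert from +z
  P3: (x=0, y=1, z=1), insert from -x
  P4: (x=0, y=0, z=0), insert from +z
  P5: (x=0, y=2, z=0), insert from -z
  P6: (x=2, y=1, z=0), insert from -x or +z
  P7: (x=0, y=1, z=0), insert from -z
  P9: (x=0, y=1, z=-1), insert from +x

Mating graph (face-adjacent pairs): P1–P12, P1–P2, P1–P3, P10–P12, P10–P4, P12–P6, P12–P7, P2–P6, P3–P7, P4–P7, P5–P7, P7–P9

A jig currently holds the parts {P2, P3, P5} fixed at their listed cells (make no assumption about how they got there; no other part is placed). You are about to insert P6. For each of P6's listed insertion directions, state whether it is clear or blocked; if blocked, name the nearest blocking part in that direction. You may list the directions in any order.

-x: ray from P6(2, 1, 0) has no placed part ⇒ clear
+z: nearest on ray is P2@(2, 1, 1) ⇒ blocked

+z: blocked by P2; -x: clear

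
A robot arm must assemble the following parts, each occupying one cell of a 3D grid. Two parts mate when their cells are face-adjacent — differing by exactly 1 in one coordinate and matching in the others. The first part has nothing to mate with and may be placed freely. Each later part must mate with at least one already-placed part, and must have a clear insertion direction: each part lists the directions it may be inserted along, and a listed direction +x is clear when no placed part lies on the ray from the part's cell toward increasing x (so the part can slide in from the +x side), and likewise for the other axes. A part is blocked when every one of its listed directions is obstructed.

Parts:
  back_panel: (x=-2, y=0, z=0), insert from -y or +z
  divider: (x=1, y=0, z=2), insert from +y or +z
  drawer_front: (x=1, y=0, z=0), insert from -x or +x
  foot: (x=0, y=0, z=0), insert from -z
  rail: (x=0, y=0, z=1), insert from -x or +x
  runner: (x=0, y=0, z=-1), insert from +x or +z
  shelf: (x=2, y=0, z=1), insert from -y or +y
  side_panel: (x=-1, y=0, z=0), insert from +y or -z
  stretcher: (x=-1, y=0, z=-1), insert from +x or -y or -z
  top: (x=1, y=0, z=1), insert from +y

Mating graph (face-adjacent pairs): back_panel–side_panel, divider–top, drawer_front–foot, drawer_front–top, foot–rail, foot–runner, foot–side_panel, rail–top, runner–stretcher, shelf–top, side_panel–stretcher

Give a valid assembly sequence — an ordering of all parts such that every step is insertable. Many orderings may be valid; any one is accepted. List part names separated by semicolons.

back_panel; side_panel; stretcher; foot; runner; rail; top; divider; shelf; drawer_front

1. back_panel@(-2, 0, 0) [-y clear] — {back_panel}
2. side_panel@(-1, 0, 0) [+y clear] — {back_panel, side_panel}
3. stretcher@(-1, 0, -1) [+x clear] — {back_panel, side_panel, stretcher}
4. foot@(0, 0, 0) [-z clear] — {back_panel, foot, side_panel, stretcher}
5. runner@(0, 0, -1) [+x clear] — {back_panel, foot, runner, side_panel, stretcher}
6. rail@(0, 0, 1) [-x clear] — {back_panel, foot, rail, runner, side_panel, stretcher}
7. top@(1, 0, 1) [+y clear] — {back_panel, foot, rail, runner, side_panel, stretcher, top}
8. divider@(1, 0, 2) [+y clear] — {back_panel, divider, foot, rail, runner, side_panel, stretcher, top}
9. shelf@(2, 0, 1) [-y clear] — {back_panel, divider, foot, rail, runner, shelf, side_panel, stretcher, top}
10. drawer_front@(1, 0, 0) [+x clear] — {back_panel, divider, drawer_front, foot, rail, runner, shelf, side_panel, stretcher, top}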